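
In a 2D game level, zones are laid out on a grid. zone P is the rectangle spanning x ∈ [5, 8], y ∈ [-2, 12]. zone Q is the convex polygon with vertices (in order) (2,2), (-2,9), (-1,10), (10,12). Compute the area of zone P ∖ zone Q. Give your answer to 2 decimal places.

|zone P| = 42, |zone P∩zone Q| = 11.2159.
|zone P ∖ zone Q| = |zone P| − |zone P∩zone Q| = 42 − 11.2159 = 30.78.

30.78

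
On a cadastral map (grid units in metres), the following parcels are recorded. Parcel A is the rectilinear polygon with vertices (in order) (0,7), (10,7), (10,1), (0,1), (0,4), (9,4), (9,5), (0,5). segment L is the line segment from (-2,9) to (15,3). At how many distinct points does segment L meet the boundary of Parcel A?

2

The segment meets the boundary at (10,4.765), (3.667,7).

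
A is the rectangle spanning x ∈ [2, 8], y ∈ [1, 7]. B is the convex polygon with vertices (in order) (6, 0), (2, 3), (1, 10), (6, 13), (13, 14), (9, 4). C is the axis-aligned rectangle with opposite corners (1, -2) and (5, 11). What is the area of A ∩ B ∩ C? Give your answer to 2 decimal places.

15.33

The intersection is the polygon with vertices (5,7), (5,1), (4.667,1), (2,3), (2,7).
By the shoelace formula its area is 15.33.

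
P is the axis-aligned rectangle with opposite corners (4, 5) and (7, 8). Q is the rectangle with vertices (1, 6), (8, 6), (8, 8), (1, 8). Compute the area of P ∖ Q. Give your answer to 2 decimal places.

|P∩Q|: x∈[4,7], y∈[6,8] → 3·2 = 6.
|P| = 9.
|P ∖ Q| = |P| − |P∩Q| = 9 − 6 = 3.00.

3.00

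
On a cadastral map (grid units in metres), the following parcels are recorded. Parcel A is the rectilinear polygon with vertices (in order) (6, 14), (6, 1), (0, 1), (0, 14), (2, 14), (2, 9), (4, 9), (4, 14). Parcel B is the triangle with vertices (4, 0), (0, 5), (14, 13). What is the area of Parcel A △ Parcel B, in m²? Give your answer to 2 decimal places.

|Parcel A| = 68, |Parcel B| = 51, |Parcel A∩Parcel B| = 26.9011.
|Parcel A △ Parcel B| = |Parcel A| + |Parcel B| − 2·|Parcel A∩Parcel B| = 68 + 51 − 53.8022 = 65.20.

65.20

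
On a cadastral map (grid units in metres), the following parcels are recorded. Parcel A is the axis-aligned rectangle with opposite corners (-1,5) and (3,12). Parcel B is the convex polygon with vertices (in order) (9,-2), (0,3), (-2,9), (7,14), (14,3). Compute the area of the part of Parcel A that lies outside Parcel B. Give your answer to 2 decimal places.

|Parcel A| = 28, |Parcel A∩Parcel B| = 22.5.
|Parcel A ∖ Parcel B| = |Parcel A| − |Parcel A∩Parcel B| = 28 − 22.5 = 5.50.

5.50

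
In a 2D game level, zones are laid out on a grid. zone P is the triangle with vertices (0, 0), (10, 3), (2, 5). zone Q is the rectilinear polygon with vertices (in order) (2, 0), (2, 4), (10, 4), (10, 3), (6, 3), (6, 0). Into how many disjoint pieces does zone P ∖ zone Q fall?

zone P ∖ zone Q splits into 2 disjoint pieces (area 6.4, area 2.4).

2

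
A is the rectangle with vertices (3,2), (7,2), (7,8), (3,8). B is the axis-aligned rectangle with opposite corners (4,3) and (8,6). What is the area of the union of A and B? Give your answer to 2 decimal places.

By inclusion–exclusion:
Individual areas: |A| = 24, |B| = 12.
|A∩B|: x∈[4,7], y∈[3,6] → 3·3 = 9.
|A ∪ B| = 36 − 9 = 27.00.

27.00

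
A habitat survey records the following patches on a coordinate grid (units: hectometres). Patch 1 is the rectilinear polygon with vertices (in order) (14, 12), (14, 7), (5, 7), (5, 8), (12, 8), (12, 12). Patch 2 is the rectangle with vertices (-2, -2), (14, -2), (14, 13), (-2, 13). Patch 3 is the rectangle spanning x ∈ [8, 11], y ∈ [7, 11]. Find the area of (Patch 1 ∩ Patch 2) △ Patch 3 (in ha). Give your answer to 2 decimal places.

23.00

|Patch 1 ∩ Patch 2| = 17.
|(Patch 1 ∩ Patch 2) ∩ Patch 3| = 3.
|(Patch 1 ∩ Patch 2) △ Patch 3| = 17 + 12 − 6 = 23.00.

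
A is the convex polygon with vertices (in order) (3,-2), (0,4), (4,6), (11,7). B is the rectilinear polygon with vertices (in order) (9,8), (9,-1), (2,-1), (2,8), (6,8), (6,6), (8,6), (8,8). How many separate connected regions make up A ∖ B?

4

A ∖ B splits into 4 disjoint pieces (area 0.6944, area 5, area 0.8571, area 1.9643).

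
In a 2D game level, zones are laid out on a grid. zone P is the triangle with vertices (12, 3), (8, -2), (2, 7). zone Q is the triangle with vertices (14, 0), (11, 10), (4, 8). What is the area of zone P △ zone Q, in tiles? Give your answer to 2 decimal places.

67.06

|zone P| = 33, |zone Q| = 38, |zone P∩zone Q| = 1.972.
|zone P △ zone Q| = |zone P| + |zone Q| − 2·|zone P∩zone Q| = 33 + 38 − 3.9439 = 67.06.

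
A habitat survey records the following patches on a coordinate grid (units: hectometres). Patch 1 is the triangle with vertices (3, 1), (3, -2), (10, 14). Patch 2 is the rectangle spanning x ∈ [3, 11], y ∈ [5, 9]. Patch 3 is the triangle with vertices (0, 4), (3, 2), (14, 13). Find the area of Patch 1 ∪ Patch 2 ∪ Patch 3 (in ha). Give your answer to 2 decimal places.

By inclusion–exclusion:
Individual areas: |Patch 1| = 10.5, |Patch 2| = 32, |Patch 3| = 27.5.
|Patch 1∩Patch 2| = 2.8269.
|Patch 1∩Patch 3| = 3.491.
|Patch 2∩Patch 3| = 12.6627.
|Patch 1∩Patch 2∩Patch 3| = 2.7148.
|Patch 1 ∪ Patch 2 ∪ Patch 3| = 70 − 18.9806 + 2.7148 = 53.73.

53.73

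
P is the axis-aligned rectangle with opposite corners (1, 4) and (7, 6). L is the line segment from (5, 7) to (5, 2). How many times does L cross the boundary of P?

2

The segment meets the boundary at (5,4), (5,6).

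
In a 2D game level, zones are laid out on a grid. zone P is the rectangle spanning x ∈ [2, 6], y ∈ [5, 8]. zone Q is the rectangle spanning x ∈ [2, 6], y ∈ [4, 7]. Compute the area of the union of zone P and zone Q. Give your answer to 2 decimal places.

By inclusion–exclusion:
Individual areas: |zone P| = 12, |zone Q| = 12.
|zone P∩zone Q|: x∈[2,6], y∈[5,7] → 4·2 = 8.
|zone P ∪ zone Q| = 24 − 8 = 16.00.

16.00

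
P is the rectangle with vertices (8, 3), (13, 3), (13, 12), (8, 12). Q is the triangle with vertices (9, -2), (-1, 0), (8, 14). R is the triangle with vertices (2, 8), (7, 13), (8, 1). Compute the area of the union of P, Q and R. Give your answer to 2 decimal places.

128.04

By inclusion–exclusion:
Individual areas: |P| = 45, |Q| = 79, |R| = 32.5.
|P∩Q| = 3.6562.
|P∩R| = 0.
|Q∩R| = 24.8072.
|P∩Q∩R| = 0.
|P ∪ Q ∪ R| = 156.5 − 28.4635 + 0 = 128.04.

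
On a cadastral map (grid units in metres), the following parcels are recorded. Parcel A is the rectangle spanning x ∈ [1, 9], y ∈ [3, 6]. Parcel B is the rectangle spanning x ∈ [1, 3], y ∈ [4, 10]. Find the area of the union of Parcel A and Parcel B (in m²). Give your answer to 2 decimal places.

By inclusion–exclusion:
Individual areas: |Parcel A| = 24, |Parcel B| = 12.
|Parcel A∩Parcel B|: x∈[1,3], y∈[4,6] → 2·2 = 4.
|Parcel A ∪ Parcel B| = 36 − 4 = 32.00.

32.00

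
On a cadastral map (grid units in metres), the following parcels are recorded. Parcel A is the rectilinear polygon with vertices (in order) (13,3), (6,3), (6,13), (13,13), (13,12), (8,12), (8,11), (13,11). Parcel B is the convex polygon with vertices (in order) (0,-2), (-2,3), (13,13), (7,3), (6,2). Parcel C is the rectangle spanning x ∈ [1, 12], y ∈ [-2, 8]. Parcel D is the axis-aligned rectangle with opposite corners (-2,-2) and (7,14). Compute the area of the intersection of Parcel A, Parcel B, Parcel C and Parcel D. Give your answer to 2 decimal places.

The intersection is the polygon with vertices (7,8), (7,3), (6,3), (6,8).
By the shoelace formula its area is 5.00.

5.00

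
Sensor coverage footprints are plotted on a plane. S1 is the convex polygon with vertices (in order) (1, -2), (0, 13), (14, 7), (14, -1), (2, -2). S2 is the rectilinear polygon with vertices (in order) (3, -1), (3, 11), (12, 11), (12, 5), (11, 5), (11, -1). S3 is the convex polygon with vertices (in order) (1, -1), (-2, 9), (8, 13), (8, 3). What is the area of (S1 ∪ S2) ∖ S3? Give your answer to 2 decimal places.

91.75

|S1 ∪ S2| = 166.0238.
|(S1 ∪ S2) ∩ S3| = 74.277.
|(S1 ∪ S2) ∖ S3| = 166.0238 − 74.277 = 91.75.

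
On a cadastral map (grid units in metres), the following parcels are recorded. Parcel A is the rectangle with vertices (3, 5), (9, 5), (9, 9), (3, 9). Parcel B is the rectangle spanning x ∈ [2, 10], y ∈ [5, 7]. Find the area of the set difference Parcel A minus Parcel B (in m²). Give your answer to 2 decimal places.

12.00

|Parcel A∩Parcel B|: x∈[3,9], y∈[5,7] → 6·2 = 12.
|Parcel A| = 24.
|Parcel A ∖ Parcel B| = |Parcel A| − |Parcel A∩Parcel B| = 24 − 12 = 12.00.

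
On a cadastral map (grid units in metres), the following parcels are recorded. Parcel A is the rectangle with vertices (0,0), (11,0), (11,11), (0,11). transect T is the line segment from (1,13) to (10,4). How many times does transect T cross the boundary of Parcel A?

The segment meets the boundary at (3,11).

1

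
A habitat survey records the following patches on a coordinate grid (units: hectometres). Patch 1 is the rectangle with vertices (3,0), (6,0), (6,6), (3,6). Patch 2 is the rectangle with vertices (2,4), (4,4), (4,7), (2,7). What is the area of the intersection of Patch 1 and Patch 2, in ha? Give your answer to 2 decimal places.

2.00

|Patch 1∩Patch 2|: x∈[3,4], y∈[4,6] → 1·2 = 2.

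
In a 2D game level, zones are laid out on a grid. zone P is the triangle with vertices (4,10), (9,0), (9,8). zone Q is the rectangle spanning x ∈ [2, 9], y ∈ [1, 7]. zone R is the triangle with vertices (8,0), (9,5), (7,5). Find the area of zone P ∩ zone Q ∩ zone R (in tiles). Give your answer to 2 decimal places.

The intersection is the polygon with vertices (7.333,3.333), (7,5), (9,5), (8.286,1.429).
By the shoelace formula its area is 4.05.

4.05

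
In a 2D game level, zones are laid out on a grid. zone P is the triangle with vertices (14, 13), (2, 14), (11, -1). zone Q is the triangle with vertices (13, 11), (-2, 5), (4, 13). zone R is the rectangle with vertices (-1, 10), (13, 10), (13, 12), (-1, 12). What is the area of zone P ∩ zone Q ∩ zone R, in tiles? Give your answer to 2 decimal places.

14.90

The intersection is the polygon with vertices (3.25,12), (8.5,12), (13,11), (10.5,10), (4.4,10), (3.222,11.963).
By the shoelace formula its area is 14.90.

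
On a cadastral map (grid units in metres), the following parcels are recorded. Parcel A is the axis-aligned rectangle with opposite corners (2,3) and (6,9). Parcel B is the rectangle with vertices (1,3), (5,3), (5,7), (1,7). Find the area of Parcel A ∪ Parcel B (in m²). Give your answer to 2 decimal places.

By inclusion–exclusion:
Individual areas: |Parcel A| = 24, |Parcel B| = 16.
|Parcel A∩Parcel B|: x∈[2,5], y∈[3,7] → 3·4 = 12.
|Parcel A ∪ Parcel B| = 40 − 12 = 28.00.

28.00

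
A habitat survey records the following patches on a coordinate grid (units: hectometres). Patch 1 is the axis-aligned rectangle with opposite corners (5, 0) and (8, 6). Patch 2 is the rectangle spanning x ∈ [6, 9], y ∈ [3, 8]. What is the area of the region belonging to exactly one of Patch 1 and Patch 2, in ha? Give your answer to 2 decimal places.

|Patch 1∩Patch 2|: x∈[6,8], y∈[3,6] → 2·3 = 6.
|Patch 1 △ Patch 2| = |Patch 1| + |Patch 2| − 2·|Patch 1∩Patch 2| = 18 + 15 − 12 = 21.00.

21.00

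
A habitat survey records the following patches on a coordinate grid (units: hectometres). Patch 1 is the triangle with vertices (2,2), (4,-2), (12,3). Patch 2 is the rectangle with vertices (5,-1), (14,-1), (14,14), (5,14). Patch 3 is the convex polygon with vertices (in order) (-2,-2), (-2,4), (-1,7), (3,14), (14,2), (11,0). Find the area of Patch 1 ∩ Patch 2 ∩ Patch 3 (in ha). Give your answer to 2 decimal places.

The intersection is the polygon with vertices (5.959,-0.775), (5,-0.923), (5,2.3), (12,3).
By the shoelace formula its area is 12.65.

12.65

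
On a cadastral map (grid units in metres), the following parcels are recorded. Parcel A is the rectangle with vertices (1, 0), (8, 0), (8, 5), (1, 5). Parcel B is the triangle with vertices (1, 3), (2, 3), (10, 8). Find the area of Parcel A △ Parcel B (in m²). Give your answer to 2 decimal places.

34.30

|Parcel A| = 35, |Parcel B| = 2.5, |Parcel A∩Parcel B| = 1.6.
|Parcel A △ Parcel B| = |Parcel A| + |Parcel B| − 2·|Parcel A∩Parcel B| = 35 + 2.5 − 3.2 = 34.30.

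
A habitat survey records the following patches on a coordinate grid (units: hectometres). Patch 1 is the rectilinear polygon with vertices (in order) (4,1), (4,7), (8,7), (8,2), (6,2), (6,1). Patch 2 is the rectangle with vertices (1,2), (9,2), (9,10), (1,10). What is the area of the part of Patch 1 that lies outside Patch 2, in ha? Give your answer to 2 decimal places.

2.00

|Patch 1| = 22, |Patch 1∩Patch 2| = 20.
|Patch 1 ∖ Patch 2| = |Patch 1| − |Patch 1∩Patch 2| = 22 − 20 = 2.00.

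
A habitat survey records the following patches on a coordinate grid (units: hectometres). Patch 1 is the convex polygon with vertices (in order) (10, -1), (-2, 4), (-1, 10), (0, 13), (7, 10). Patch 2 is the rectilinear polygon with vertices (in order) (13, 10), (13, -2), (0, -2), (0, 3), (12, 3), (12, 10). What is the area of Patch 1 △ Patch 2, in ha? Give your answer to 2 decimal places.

132.46

|Patch 1| = 94.5, |Patch 2| = 72, |Patch 1∩Patch 2| = 17.0182.
|Patch 1 △ Patch 2| = |Patch 1| + |Patch 2| − 2·|Patch 1∩Patch 2| = 94.5 + 72 − 34.0364 = 132.46.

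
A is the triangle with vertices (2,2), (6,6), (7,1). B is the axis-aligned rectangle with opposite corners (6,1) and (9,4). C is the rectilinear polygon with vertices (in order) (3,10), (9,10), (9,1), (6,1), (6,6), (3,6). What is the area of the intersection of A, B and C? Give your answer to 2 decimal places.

2.00

The intersection is the polygon with vertices (6,1.2), (6,4), (6.4,4), (7,1).
By the shoelace formula its area is 2.00.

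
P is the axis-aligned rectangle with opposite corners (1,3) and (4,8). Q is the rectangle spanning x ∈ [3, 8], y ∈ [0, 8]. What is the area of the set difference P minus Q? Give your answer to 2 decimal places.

10.00

|P∩Q|: x∈[3,4], y∈[3,8] → 1·5 = 5.
|P| = 15.
|P ∖ Q| = |P| − |P∩Q| = 15 − 5 = 10.00.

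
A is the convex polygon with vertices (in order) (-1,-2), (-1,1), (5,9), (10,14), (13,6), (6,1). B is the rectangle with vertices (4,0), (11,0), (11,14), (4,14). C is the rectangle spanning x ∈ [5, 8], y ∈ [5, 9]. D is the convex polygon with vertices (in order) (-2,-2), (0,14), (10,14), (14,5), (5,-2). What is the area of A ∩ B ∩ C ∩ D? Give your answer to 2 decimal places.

The intersection is the polygon with vertices (8,5), (5,5), (5,9), (8,9).
By the shoelace formula its area is 12.00.

12.00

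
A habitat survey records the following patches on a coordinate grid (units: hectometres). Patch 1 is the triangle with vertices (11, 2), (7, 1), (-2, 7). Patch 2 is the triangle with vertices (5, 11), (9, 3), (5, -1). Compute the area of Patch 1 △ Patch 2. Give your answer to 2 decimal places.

|Patch 1| = 16.5, |Patch 2| = 24, |Patch 1∩Patch 2| = 6.8397.
|Patch 1 △ Patch 2| = |Patch 1| + |Patch 2| − 2·|Patch 1∩Patch 2| = 16.5 + 24 − 13.6795 = 26.82.

26.82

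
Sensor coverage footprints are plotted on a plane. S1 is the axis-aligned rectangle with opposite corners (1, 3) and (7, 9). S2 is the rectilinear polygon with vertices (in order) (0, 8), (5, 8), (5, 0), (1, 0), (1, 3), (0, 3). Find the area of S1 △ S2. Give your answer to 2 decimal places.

33.00

|S1| = 36, |S2| = 37, |S1∩S2| = 20.
|S1 △ S2| = |S1| + |S2| − 2·|S1∩S2| = 36 + 37 − 40 = 33.00.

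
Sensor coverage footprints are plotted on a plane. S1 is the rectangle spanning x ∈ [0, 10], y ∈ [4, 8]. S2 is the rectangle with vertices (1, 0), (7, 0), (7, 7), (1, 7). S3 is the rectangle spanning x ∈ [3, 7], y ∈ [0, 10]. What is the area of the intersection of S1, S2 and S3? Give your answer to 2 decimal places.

The intersection is the polygon with vertices (7,7), (7,4), (3,4), (3,7).
By the shoelace formula its area is 12.00.

12.00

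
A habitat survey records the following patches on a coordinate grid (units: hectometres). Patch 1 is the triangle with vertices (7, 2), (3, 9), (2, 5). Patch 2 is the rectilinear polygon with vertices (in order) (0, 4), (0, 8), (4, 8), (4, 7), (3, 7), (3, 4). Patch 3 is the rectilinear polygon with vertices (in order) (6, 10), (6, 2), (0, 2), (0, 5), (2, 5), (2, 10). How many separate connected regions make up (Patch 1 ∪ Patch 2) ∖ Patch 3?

2

(Patch 1 ∪ Patch 2) ∖ Patch 3 splits into 2 disjoint pieces (area 0.575, area 6).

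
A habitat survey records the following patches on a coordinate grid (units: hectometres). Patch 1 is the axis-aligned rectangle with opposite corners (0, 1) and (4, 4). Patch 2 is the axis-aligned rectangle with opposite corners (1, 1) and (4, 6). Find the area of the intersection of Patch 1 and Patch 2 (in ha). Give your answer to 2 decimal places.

9.00

|Patch 1∩Patch 2|: x∈[1,4], y∈[1,4] → 3·3 = 9.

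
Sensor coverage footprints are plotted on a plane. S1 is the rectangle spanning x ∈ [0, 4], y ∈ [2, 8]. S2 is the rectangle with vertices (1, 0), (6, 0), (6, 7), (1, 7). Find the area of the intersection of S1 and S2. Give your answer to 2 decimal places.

15.00

|S1∩S2|: x∈[1,4], y∈[2,7] → 3·5 = 15.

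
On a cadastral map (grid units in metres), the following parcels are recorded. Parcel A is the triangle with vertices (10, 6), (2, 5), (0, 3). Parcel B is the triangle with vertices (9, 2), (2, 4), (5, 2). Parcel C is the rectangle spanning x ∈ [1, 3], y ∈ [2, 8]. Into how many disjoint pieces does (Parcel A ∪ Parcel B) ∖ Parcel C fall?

(Parcel A ∪ Parcel B) ∖ Parcel C splits into 3 disjoint pieces (area 0.35, area 4.2875, area 3.8095).

3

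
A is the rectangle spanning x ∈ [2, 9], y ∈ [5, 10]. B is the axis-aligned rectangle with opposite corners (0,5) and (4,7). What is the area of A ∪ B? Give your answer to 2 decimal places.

39.00

By inclusion–exclusion:
Individual areas: |A| = 35, |B| = 8.
|A∩B|: x∈[2,4], y∈[5,7] → 2·2 = 4.
|A ∪ B| = 43 − 4 = 39.00.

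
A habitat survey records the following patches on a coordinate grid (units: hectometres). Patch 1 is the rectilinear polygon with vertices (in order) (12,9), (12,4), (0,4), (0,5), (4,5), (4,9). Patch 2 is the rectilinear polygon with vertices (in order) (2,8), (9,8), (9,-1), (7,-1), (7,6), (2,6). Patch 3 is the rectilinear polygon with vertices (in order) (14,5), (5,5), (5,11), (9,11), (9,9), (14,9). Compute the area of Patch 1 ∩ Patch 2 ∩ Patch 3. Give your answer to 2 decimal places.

10.00

The intersection is the polygon with vertices (7,6), (5,6), (5,8), (9,8), (9,5), (7,5).
By the shoelace formula its area is 10.00.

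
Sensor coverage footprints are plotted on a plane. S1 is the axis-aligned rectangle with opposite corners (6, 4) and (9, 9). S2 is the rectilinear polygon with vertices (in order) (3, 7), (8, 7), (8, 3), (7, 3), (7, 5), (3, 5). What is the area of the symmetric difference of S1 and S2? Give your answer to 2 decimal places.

17.00

|S1| = 15, |S2| = 12, |S1∩S2| = 5.
|S1 △ S2| = |S1| + |S2| − 2·|S1∩S2| = 15 + 12 − 10 = 17.00.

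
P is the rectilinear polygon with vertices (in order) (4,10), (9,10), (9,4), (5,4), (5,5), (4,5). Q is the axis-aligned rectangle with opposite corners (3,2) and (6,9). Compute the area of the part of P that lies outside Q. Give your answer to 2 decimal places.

|P| = 29, |P∩Q| = 9.
|P ∖ Q| = |P| − |P∩Q| = 29 − 9 = 20.00.

20.00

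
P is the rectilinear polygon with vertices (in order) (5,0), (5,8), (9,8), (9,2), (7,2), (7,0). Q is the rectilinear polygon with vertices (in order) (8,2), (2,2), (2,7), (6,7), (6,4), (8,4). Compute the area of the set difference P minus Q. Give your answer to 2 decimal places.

|P| = 28, |P∩Q| = 9.
|P ∖ Q| = |P| − |P∩Q| = 28 − 9 = 19.00.

19.00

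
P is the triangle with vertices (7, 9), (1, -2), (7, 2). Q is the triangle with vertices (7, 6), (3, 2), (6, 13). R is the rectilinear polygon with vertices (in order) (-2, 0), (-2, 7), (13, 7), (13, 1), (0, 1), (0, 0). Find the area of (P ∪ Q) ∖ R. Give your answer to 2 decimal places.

|P ∪ Q| = 32.1094.
|(P ∪ Q) ∩ R| = 19.8955.
|(P ∪ Q) ∖ R| = 32.1094 − 19.8955 = 12.21.

12.21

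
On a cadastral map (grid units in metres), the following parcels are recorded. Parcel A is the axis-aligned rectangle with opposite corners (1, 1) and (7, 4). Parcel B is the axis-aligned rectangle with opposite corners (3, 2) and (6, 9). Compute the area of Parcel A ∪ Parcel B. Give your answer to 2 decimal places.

33.00

By inclusion–exclusion:
Individual areas: |Parcel A| = 18, |Parcel B| = 21.
|Parcel A∩Parcel B|: x∈[3,6], y∈[2,4] → 3·2 = 6.
|Parcel A ∪ Parcel B| = 39 − 6 = 33.00.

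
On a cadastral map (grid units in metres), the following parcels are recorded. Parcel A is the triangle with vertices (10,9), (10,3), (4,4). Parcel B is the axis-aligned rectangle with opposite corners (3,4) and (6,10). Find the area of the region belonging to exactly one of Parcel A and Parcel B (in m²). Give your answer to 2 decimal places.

32.67

|Parcel A| = 18, |Parcel B| = 18, |Parcel A∩Parcel B| = 1.6667.
|Parcel A △ Parcel B| = |Parcel A| + |Parcel B| − 2·|Parcel A∩Parcel B| = 18 + 18 − 3.3333 = 32.67.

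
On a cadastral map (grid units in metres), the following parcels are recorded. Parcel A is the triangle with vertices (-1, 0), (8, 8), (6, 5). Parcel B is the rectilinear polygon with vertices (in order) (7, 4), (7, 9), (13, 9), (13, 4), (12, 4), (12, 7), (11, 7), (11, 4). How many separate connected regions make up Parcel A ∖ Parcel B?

Parcel A ∖ Parcel B is a single connected region.

1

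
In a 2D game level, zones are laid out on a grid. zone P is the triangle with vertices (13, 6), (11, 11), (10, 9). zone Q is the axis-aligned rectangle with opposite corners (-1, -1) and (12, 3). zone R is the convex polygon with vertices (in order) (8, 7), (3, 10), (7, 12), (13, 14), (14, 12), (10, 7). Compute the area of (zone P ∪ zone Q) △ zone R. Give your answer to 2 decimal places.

92.01

|zone P ∪ zone Q| = 56.5.
|(zone P ∪ zone Q) ∩ zone R| = 2.4944.
|(zone P ∪ zone Q) △ zone R| = 56.5 + 40.5 − 4.9889 = 92.01.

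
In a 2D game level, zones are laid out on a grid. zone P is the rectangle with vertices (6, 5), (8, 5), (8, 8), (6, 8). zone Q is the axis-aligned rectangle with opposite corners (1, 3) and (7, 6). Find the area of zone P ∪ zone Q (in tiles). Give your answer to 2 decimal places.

23.00

By inclusion–exclusion:
Individual areas: |zone P| = 6, |zone Q| = 18.
|zone P∩zone Q|: x∈[6,7], y∈[5,6] → 1·1 = 1.
|zone P ∪ zone Q| = 24 − 1 = 23.00.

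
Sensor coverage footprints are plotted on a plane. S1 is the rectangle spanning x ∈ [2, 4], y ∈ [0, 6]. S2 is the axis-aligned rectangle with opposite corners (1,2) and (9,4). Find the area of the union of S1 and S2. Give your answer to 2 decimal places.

By inclusion–exclusion:
Individual areas: |S1| = 12, |S2| = 16.
|S1∩S2|: x∈[2,4], y∈[2,4] → 2·2 = 4.
|S1 ∪ S2| = 28 − 4 = 24.00.

24.00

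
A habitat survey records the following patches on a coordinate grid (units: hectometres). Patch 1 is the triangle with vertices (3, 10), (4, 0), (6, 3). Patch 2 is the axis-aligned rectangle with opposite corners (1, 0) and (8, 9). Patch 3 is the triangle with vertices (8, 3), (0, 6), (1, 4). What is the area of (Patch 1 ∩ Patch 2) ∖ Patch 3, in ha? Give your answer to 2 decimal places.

|Patch 1 ∩ Patch 2| = 11.3357.
|(Patch 1 ∩ Patch 2) ∩ Patch 3| = 1.6728.
|(Patch 1 ∩ Patch 2) ∖ Patch 3| = 11.3357 − 1.6728 = 9.66.

9.66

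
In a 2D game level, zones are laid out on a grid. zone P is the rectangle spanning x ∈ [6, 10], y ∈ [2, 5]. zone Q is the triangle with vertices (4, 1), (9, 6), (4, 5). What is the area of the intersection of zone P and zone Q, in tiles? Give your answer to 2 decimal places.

2.00

The intersection is the polygon with vertices (6,5), (8,5), (6,3).
By the shoelace formula its area is 2.00.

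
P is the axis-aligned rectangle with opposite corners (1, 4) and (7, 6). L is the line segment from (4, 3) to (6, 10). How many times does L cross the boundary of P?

2

The segment meets the boundary at (4.857,6), (4.286,4).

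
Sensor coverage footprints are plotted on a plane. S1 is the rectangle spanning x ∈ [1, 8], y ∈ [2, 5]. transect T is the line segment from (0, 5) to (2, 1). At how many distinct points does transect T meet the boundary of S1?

The segment meets the boundary at (1.5,2), (1,3).

2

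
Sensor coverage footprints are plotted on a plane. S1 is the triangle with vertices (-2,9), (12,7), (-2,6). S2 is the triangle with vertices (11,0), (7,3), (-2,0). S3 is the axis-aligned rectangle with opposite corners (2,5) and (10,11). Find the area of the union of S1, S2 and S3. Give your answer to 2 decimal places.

By inclusion–exclusion:
Individual areas: |S1| = 21, |S2| = 19.5, |S3| = 48.
|S1∩S2| = 0.
|S1∩S3| = 10.2857.
|S2∩S3| = 0.
|S1∩S2∩S3| = 0.
|S1 ∪ S2 ∪ S3| = 88.5 − 10.2857 + 0 = 78.21.

78.21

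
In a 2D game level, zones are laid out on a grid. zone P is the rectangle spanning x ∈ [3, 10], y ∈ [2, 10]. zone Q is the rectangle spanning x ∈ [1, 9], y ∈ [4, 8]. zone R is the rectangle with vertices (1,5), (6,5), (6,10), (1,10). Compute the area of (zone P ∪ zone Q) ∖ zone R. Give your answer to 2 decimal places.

43.00

|zone P ∪ zone Q| = 64.
|(zone P ∪ zone Q) ∩ zone R| = 21.
|(zone P ∪ zone Q) ∖ zone R| = 64 − 21 = 43.00.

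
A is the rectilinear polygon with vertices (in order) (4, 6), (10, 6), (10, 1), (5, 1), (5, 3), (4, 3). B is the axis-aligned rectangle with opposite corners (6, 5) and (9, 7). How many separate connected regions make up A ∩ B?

1

A ∩ B is a single connected region.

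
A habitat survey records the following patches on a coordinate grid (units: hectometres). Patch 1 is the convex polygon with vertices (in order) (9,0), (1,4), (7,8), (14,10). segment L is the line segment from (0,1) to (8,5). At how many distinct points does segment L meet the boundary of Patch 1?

1

The segment meets the boundary at (3.5,2.75).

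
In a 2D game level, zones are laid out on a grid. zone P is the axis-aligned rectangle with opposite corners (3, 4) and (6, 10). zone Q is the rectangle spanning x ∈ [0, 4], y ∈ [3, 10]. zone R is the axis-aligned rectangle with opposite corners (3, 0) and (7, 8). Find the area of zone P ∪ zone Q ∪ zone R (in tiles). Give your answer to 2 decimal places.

By inclusion–exclusion:
Individual areas: |zone P| = 18, |zone Q| = 28, |zone R| = 32.
|zone P∩zone Q|: x∈[3,4], y∈[4,10] → 1·6 = 6.
|zone P∩zone R|: x∈[3,6], y∈[4,8] → 3·4 = 12.
|zone Q∩zone R|: x∈[3,4], y∈[3,8] → 1·5 = 5.
|zone P∩zone Q∩zone R| = 4.
|zone P ∪ zone Q ∪ zone R| = 78 − 23 + 4 = 59.00.

59.00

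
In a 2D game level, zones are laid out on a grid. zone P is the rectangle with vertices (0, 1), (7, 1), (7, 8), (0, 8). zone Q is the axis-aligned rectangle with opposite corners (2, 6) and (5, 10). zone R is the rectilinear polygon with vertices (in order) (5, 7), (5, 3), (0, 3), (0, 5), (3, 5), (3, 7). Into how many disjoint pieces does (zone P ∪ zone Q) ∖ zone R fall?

1

(zone P ∪ zone Q) ∖ zone R is a single connected region.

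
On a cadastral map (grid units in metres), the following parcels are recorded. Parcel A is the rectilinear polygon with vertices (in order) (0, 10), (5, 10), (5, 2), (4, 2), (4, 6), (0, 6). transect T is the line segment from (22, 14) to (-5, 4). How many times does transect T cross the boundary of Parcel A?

The segment meets the boundary at (0.4,6), (5,7.704).

2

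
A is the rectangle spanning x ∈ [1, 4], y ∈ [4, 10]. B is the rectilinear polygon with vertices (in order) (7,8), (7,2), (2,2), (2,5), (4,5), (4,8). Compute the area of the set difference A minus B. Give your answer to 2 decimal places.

16.00

|A| = 18, |A∩B| = 2.
|A ∖ B| = |A| − |A∩B| = 18 − 2 = 16.00.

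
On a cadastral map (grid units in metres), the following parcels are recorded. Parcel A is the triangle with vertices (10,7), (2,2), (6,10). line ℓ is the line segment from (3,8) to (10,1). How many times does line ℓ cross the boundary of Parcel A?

The segment meets the boundary at (6.308,4.692), (4.333,6.667).

2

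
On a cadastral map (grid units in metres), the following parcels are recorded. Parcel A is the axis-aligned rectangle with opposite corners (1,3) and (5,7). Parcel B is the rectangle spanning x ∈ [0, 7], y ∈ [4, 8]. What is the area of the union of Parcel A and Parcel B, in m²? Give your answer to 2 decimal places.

By inclusion–exclusion:
Individual areas: |Parcel A| = 16, |Parcel B| = 28.
|Parcel A∩Parcel B|: x∈[1,5], y∈[4,7] → 4·3 = 12.
|Parcel A ∪ Parcel B| = 44 − 12 = 32.00.

32.00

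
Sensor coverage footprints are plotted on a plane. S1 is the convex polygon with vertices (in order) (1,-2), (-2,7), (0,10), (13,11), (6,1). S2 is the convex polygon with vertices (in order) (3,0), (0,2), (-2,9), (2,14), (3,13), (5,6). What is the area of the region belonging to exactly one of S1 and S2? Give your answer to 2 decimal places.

73.65

|S1| = 106.5, |S2| = 58.5, |S1∩S2| = 45.6742.
|S1 △ S2| = |S1| + |S2| − 2·|S1∩S2| = 106.5 + 58.5 − 91.3484 = 73.65.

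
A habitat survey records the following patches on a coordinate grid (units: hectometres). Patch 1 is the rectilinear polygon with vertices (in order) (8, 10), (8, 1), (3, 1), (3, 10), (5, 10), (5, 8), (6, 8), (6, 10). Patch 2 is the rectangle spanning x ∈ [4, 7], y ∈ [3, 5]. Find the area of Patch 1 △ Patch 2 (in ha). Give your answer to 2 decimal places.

37.00

|Patch 1| = 43, |Patch 2| = 6, |Patch 1∩Patch 2| = 6.
|Patch 1 △ Patch 2| = |Patch 1| + |Patch 2| − 2·|Patch 1∩Patch 2| = 43 + 6 − 12 = 37.00.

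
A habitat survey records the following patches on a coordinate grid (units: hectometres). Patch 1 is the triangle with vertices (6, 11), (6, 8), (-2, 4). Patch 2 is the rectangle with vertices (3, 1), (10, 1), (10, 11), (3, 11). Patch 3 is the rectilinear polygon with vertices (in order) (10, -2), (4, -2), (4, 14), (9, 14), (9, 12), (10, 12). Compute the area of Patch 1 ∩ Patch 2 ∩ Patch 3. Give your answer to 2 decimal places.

The intersection is the polygon with vertices (4,7), (4,9.25), (6,11), (6,8).
By the shoelace formula its area is 5.25.

5.25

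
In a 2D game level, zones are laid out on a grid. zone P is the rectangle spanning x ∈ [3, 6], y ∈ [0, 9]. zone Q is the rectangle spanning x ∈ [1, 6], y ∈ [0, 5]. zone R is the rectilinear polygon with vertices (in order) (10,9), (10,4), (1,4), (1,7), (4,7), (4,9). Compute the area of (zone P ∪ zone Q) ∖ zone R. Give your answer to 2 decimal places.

22.00

|zone P ∪ zone Q| = 37.
|(zone P ∪ zone Q) ∩ zone R| = 15.
|(zone P ∪ zone Q) ∖ zone R| = 37 − 15 = 22.00.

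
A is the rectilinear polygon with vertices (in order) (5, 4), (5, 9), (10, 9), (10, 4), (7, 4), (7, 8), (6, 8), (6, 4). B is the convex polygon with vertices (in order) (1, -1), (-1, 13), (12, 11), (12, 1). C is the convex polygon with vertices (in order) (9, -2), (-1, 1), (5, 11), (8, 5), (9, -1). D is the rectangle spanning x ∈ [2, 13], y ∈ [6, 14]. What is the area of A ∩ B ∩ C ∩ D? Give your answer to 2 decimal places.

3.50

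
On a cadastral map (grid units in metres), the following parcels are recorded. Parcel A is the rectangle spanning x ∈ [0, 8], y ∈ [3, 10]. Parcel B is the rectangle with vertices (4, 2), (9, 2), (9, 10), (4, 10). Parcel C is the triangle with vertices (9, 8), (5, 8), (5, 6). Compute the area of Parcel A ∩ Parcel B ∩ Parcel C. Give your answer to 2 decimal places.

3.75

The intersection is the polygon with vertices (8,7.5), (5,6), (5,8), (8,8).
By the shoelace formula its area is 3.75.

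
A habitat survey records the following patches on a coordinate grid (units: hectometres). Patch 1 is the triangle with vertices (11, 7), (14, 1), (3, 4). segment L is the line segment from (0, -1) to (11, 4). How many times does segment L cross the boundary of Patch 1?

The segment meets the boundary at (8,2.636).

1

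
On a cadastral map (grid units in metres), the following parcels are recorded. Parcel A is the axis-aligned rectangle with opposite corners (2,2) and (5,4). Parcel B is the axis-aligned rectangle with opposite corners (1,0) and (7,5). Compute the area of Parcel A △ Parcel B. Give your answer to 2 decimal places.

|Parcel A∩Parcel B|: x∈[2,5], y∈[2,4] → 3·2 = 6.
|Parcel A △ Parcel B| = |Parcel A| + |Parcel B| − 2·|Parcel A∩Parcel B| = 6 + 30 − 12 = 24.00.

24.00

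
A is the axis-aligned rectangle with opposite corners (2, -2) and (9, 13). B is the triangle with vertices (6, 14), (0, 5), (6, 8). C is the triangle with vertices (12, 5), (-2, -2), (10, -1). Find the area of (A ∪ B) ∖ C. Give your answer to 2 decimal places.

85.46

|A ∪ B| = 107.3333.
|(A ∪ B) ∩ C| = 21.875.
|(A ∪ B) ∖ C| = 107.3333 − 21.875 = 85.46.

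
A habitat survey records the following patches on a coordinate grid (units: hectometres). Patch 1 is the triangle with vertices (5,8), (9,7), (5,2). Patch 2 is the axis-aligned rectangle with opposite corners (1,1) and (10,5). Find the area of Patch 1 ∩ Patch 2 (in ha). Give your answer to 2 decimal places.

The intersection is the polygon with vertices (5,2), (5,5), (7.4,5).
By the shoelace formula its area is 3.60.

3.60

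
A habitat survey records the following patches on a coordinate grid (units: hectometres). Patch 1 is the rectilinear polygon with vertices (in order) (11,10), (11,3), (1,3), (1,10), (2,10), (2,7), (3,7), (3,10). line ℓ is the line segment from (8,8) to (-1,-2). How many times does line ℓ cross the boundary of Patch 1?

1

The segment meets the boundary at (3.5,3).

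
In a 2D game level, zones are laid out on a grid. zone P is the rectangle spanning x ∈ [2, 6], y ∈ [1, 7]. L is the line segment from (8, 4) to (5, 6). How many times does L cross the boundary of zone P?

1

The segment meets the boundary at (6,5.333).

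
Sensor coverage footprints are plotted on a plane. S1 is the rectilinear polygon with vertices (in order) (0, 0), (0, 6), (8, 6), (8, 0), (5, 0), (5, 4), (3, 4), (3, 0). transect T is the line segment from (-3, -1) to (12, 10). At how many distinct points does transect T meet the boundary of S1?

The segment meets the boundary at (3.818,4), (6.545,6), (3,3.4), (0,1.2).

4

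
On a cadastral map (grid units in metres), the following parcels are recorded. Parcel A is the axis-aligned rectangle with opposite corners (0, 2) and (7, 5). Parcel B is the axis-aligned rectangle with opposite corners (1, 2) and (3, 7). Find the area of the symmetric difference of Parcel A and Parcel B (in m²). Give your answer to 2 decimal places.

|Parcel A∩Parcel B|: x∈[1,3], y∈[2,5] → 2·3 = 6.
|Parcel A △ Parcel B| = |Parcel A| + |Parcel B| − 2·|Parcel A∩Parcel B| = 21 + 10 − 12 = 19.00.

19.00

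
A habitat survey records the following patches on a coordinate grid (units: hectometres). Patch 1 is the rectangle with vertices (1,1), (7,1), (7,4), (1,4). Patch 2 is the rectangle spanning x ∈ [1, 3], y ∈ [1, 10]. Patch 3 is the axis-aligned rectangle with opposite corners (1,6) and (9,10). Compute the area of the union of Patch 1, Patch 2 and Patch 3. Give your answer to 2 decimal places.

By inclusion–exclusion:
Individual areas: |Patch 1| = 18, |Patch 2| = 18, |Patch 3| = 32.
|Patch 1∩Patch 2|: x∈[1,3], y∈[1,4] → 2·3 = 6.
|Patch 1∩Patch 3| = 0 (no overlap).
|Patch 2∩Patch 3|: x∈[1,3], y∈[6,10] → 2·4 = 8.
|Patch 1∩Patch 2∩Patch 3| = 0.
|Patch 1 ∪ Patch 2 ∪ Patch 3| = 68 − 14 + 0 = 54.00.

54.00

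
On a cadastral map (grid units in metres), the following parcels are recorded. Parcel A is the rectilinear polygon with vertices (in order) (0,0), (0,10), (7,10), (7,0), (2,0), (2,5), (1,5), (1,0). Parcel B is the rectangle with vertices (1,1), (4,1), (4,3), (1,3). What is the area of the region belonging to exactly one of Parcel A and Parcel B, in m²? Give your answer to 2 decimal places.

63.00

|Parcel A| = 65, |Parcel B| = 6, |Parcel A∩Parcel B| = 4.
|Parcel A △ Parcel B| = |Parcel A| + |Parcel B| − 2·|Parcel A∩Parcel B| = 65 + 6 − 8 = 63.00.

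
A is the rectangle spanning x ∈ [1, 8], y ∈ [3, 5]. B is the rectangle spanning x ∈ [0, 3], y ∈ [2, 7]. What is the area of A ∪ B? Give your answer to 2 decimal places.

25.00

By inclusion–exclusion:
Individual areas: |A| = 14, |B| = 15.
|A∩B|: x∈[1,3], y∈[3,5] → 2·2 = 4.
|A ∪ B| = 29 − 4 = 25.00.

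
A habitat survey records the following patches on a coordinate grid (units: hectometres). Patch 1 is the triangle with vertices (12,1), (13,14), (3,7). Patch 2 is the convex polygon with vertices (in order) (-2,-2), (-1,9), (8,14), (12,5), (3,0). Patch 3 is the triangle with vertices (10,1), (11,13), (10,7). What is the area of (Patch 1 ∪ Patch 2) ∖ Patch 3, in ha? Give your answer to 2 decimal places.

148.95

|Patch 1 ∪ Patch 2| = 151.8717.
|(Patch 1 ∪ Patch 2) ∩ Patch 3| = 2.9218.
|(Patch 1 ∪ Patch 2) ∖ Patch 3| = 151.8717 − 2.9218 = 148.95.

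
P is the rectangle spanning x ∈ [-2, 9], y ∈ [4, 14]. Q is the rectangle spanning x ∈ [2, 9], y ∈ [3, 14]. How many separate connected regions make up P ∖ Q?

1

P ∖ Q is a single connected region.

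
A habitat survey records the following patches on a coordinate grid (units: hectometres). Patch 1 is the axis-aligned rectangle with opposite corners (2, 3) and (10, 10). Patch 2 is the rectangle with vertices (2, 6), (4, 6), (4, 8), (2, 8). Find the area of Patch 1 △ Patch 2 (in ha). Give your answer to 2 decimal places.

|Patch 1∩Patch 2|: x∈[2,4], y∈[6,8] → 2·2 = 4.
|Patch 1 △ Patch 2| = |Patch 1| + |Patch 2| − 2·|Patch 1∩Patch 2| = 56 + 4 − 8 = 52.00.

52.00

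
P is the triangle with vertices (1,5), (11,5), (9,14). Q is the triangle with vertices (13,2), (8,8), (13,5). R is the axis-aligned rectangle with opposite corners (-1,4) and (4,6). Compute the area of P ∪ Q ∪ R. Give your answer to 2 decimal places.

By inclusion–exclusion:
Individual areas: |P| = 45, |Q| = 7.5, |R| = 10.
|P∩Q| = 2.3654.
|P∩R| = 2.5556.
|Q∩R| = 0.
|P∩Q∩R| = 0.
|P ∪ Q ∪ R| = 62.5 − 4.9209 + 0 = 57.58.

57.58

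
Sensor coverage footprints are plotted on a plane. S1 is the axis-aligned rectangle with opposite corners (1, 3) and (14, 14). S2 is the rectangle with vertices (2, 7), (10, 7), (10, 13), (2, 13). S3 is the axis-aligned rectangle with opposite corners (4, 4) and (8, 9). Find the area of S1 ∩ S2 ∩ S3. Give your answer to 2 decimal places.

8.00

The intersection is the polygon with vertices (4,7), (4,9), (8,9), (8,7).
By the shoelace formula its area is 8.00.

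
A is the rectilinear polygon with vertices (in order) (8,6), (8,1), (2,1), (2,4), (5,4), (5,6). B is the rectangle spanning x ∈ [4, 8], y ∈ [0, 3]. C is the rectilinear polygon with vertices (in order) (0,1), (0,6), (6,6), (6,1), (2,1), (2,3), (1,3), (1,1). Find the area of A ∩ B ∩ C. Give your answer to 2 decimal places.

4.00

The intersection is the polygon with vertices (4,1), (4,3), (6,3), (6,1).
By the shoelace formula its area is 4.00.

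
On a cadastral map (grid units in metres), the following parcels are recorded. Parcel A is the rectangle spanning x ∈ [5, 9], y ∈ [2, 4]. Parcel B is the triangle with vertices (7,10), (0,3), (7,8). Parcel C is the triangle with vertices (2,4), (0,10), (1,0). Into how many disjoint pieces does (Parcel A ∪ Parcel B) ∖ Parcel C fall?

3

(Parcel A ∪ Parcel B) ∖ Parcel C splits into 3 disjoint pieces (area 8, area 6.5288, area 0.0594).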